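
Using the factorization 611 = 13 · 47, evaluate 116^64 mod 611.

Mod 13: 116 ≡ 12; by Fermat, exponent reduces to 64 mod 12 = 4; 12^4 ≡ 1 (mod 13).
Mod 47: 116 ≡ 22; by Fermat, exponent reduces to 64 mod 46 = 18; 22^18 ≡ 4 (mod 47).
Combine by CRT: x ≡ 1 (mod 13), x ≡ 4 (mod 47) ⇒ x ≡ 521 (mod 611).

521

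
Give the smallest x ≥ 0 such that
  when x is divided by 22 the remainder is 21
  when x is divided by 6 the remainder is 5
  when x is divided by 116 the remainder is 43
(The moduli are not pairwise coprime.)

1319

gcd(22, 6) = 2 and 2 | (5 − 21), so the pair is consistent; merging gives x ≡ 65 (mod 66), where 66 = lcm(22, 6).
gcd(66, 116) = 2 and 2 | (43 − 65), so the pair is consistent; merging gives x ≡ 1319 (mod 3828), where 3828 = lcm(66, 116).
The solution is unique modulo lcm(22, 6, 116) = 3828.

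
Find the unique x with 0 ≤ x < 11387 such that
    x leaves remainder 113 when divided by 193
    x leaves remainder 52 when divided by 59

4359

From x ≡ 113 (mod 193) write x = 113 + 193t. Substituting into x ≡ 52 (mod 59) gives 193t ≡ 57 (mod 59), and since 16⁻¹ ≡ 48 (mod 59), t ≡ 22. Hence x ≡ 113 + 193·22 = 4359 (mod 11387).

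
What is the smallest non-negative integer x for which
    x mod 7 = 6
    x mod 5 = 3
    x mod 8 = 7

The moduli are pairwise coprime; N = 7·5·8 = 280.
N/7 = 40; 40 ≡ 5 (mod 7); 5·3 ≡ 1, so inverse 3.
N/5 = 56; 56 ≡ 1 (mod 5), inverse 1.
N/8 = 35; 35 ≡ 3 (mod 8); 3·3 ≡ 1, so inverse 3.
x ≡ 6·40·3 + 3·56·1 + 7·35·3 = 1623.
1623 mod 280 = 223.

223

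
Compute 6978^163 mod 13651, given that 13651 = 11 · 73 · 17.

1175

Mod 11: 6978 ≡ 4; by Fermat, exponent reduces to 163 mod 10 = 3; 4^3 ≡ 9 (mod 11).
Mod 73: 6978 ≡ 43; by Fermat, exponent reduces to 163 mod 72 = 19; 43^19 ≡ 7 (mod 73).
Mod 17: 6978 ≡ 8; by Fermat, exponent reduces to 163 mod 16 = 3; 8^3 ≡ 2 (mod 17).
Combine by CRT: x ≡ 9 (mod 11), x ≡ 7 (mod 73), x ≡ 2 (mod 17) ⇒ x ≡ 1175 (mod 13651).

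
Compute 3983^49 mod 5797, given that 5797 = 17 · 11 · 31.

804

Mod 17: 3983 ≡ 5; by Fermat, exponent reduces to 49 mod 16 = 1; 5^1 ≡ 5 (mod 17).
Mod 11: 3983 ≡ 1; by Fermat, exponent reduces to 49 mod 10 = 9; 1^9 ≡ 1 (mod 11).
Mod 31: 3983 ≡ 15; by Fermat, exponent reduces to 49 mod 30 = 19; 15^19 ≡ 29 (mod 31).
Combine by CRT: x ≡ 5 (mod 17), x ≡ 1 (mod 11), x ≡ 29 (mod 31) ⇒ x ≡ 804 (mod 5797).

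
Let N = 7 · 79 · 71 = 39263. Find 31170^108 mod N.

Mod 7: 31170 ≡ 6; since 6 | 108, by Fermat 6^108 ≡ 1 (mod 7).
Mod 79: 31170 ≡ 44; by Fermat, exponent reduces to 108 mod 78 = 30; 44^30 ≡ 65 (mod 79).
Mod 71: 31170 ≡ 1; by Fermat, exponent reduces to 108 mod 70 = 38; 1^38 ≡ 1 (mod 71).
Combine by CRT: x ≡ 1 (mod 7), x ≡ 65 (mod 79), x ≡ 1 (mod 71) ⇒ x ≡ 21869 (mod 39263).

21869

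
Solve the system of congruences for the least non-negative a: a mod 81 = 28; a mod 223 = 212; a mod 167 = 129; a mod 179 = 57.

The moduli are pairwise coprime; N = 81·223·167·179 = 539957259.
N/81 = 6666139; 6666139 ≡ 1 (mod 81), inverse 1.
N/223 = 2421333; 2421333 ≡ 222 (mod 223); 222·222 ≡ 1, so inverse 222.
N/167 = 3233277; 3233277 ≡ 157 (mod 167); 157·50 ≡ 1, so inverse 50.
N/179 = 3016521; 3016521 ≡ 13 (mod 179); 13·124 ≡ 1, so inverse 124.
a ≡ 28·6666139·1 + 212·2421333·222 + 129·3233277·50 + 57·3016521·124 = 156319675282.
156319675282 mod 539957259 = 272027431.

272027431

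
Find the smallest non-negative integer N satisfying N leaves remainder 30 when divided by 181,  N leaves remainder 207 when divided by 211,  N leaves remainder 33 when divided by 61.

From N ≡ 30 (mod 181) write N = 30 + 181t. Substituting into N ≡ 207 (mod 211) gives 181t ≡ 177 (mod 211), and since 181⁻¹ ≡ 7 (mod 211), t ≡ 184. Hence N ≡ 30 + 181·184 = 33334 (mod 38191).
From N ≡ 33334 (mod 38191) write N = 33334 + 38191t. Substituting into N ≡ 33 (mod 61) gives 38191t ≡ 5 (mod 61), and since 5⁻¹ ≡ 49 (mod 61), t ≡ 1. Hence N ≡ 33334 + 38191·1 = 71525 (mod 2329651).

71525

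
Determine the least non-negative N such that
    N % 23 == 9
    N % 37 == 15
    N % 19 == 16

9117

The moduli are pairwise coprime; M = 23·37·19 = 16169.
M/23 = 703; 703 ≡ 13 (mod 23); 13·16 ≡ 1, so inverse 16.
M/37 = 437; 437 ≡ 30 (mod 37); 30·21 ≡ 1, so inverse 21.
M/19 = 851; 851 ≡ 15 (mod 19); 15·14 ≡ 1, so inverse 14.
N ≡ 9·703·16 + 15·437·21 + 16·851·14 = 429511.
429511 mod 16169 = 9117.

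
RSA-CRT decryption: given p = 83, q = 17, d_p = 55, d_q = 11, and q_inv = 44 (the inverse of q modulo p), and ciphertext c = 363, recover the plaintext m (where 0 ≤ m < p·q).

m₁ = c^(d_p) mod p: c ≡ 31 (mod 83), and 31^55 mod 83 = 41.
m₂ = c^(d_q) mod q: c ≡ 6 (mod 17), and 6^11 mod 17 = 5.
h = q_inv·(m₁ − m₂) mod p = 44·(41 − 5) mod 83 = 7.
m = m₂ + h·q = 5 + 7·17 = 124.

124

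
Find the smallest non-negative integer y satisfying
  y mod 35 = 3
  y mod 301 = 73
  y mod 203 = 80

25658

gcd(35, 301) = 7 and 7 | (73 − 3), so the pair is consistent; merging gives y ≡ 73 (mod 1505), where 1505 = lcm(35, 301).
gcd(1505, 203) = 7 and 7 | (80 − 73), so the pair is consistent; merging gives y ≡ 25658 (mod 43645), where 43645 = lcm(1505, 203).
The solution is unique modulo lcm(35, 301, 203) = 43645.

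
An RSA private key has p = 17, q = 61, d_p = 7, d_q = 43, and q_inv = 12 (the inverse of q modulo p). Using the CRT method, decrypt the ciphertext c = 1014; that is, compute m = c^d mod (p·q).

m₁ = c^(d_p) mod p: c ≡ 11 (mod 17), and 11^7 mod 17 = 3.
m₂ = c^(d_q) mod q: c ≡ 38 (mod 61), and 38^43 mod 61 = 33.
h = q_inv·(m₁ − m₂) mod p = 12·(3 − 33) mod 17 = 14.
m = m₂ + h·q = 33 + 14·61 = 887.

887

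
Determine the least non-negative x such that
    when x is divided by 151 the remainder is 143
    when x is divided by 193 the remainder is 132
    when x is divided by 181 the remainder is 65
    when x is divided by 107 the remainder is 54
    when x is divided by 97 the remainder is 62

The moduli are pairwise coprime; N = 151·193·181·107·97 = 54748010657.
N/151 = 362569607; 362569607 ≡ 34 (mod 151); 34·40 ≡ 1, so inverse 40.
N/193 = 283668449; 283668449 ≡ 137 (mod 193); 137·31 ≡ 1, so inverse 31.
N/181 = 302475197; 302475197 ≡ 124 (mod 181); 124·127 ≡ 1, so inverse 127.
N/107 = 511663651; 511663651 ≡ 30 (mod 107); 30·25 ≡ 1, so inverse 25.
N/97 = 564412481; 564412481 ≡ 36 (mod 97); 36·62 ≡ 1, so inverse 62.
x ≡ 143·362569607·40 + 132·283668449·31 + 65·302475197·127 + 54·511663651·25 + 62·564412481·62 = 8591949702397.
8591949702397 mod 54748010657 = 51260039905.

51260039905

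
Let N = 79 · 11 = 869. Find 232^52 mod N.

23

Mod 79: 232 ≡ 74; 74^52 ≡ 23 (mod 79).
Mod 11: 232 ≡ 1; by Fermat, exponent reduces to 52 mod 10 = 2; 1^2 ≡ 1 (mod 11).
Combine by CRT: x ≡ 23 (mod 79), x ≡ 1 (mod 11) ⇒ x ≡ 23 (mod 869).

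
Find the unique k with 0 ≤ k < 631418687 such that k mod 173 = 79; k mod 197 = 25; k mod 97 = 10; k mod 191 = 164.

212452902

The moduli are pairwise coprime; N = 173·197·97·191 = 631418687.
N/173 = 3649819; 3649819 ≡ 38 (mod 173); 38·41 ≡ 1, so inverse 41.
N/197 = 3205171; 3205171 ≡ 178 (mod 197); 178·114 ≡ 1, so inverse 114.
N/97 = 6509471; 6509471 ≡ 92 (mod 97); 92·58 ≡ 1, so inverse 58.
N/191 = 3305857; 3305857 ≡ 29 (mod 191); 29·112 ≡ 1, so inverse 112.
k ≡ 79·3649819·41 + 25·3205171·114 + 10·6509471·58 + 164·3305857·112 = 85453975647.
85453975647 mod 631418687 = 212452902.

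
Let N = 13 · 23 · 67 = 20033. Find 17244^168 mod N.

Mod 13: 17244 ≡ 6; since 12 | 168, by Fermat 6^168 ≡ 1 (mod 13).
Mod 23: 17244 ≡ 17; by Fermat, exponent reduces to 168 mod 22 = 14; 17^14 ≡ 9 (mod 23).
Mod 67: 17244 ≡ 25; by Fermat, exponent reduces to 168 mod 66 = 36; 25^36 ≡ 14 (mod 67).
Combine by CRT: x ≡ 1 (mod 13), x ≡ 9 (mod 23), x ≡ 14 (mod 67) ⇒ x ≡ 14821 (mod 20033).

14821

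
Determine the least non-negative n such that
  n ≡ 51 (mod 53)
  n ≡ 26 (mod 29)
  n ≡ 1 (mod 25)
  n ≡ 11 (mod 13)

Combine the congruences pairwise.
From n ≡ 51 (mod 53) write n = 51 + 53t. Substituting into n ≡ 26 (mod 29) gives 53t ≡ 4 (mod 29), and since 24⁻¹ ≡ 23 (mod 29), t ≡ 5. Hence n ≡ 51 + 53·5 = 316 (mod 1537).
From n ≡ 316 (mod 1537) write n = 316 + 1537t. Substituting into n ≡ 1 (mod 25) gives 1537t ≡ 10 (mod 25), and since 12⁻¹ ≡ 23 (mod 25), t ≡ 5. Hence n ≡ 316 + 1537·5 = 8001 (mod 38425).
From n ≡ 8001 (mod 38425) write n = 8001 + 38425t. Substituting into n ≡ 11 (mod 13) gives 38425t ≡ 5 (mod 13), and since 10⁻¹ ≡ 4 (mod 13), t ≡ 7. Hence n ≡ 8001 + 38425·7 = 276976 (mod 499525).

276976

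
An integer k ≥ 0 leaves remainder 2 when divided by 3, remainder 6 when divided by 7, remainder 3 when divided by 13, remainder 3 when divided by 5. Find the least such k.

1238

The moduli are pairwise coprime; N = 3·7·13·5 = 1365.
N/3 = 455; 455 ≡ 2 (mod 3); 2·2 ≡ 1, so inverse 2.
N/7 = 195; 195 ≡ 6 (mod 7); 6·6 ≡ 1, so inverse 6.
N/13 = 105; 105 ≡ 1 (mod 13), inverse 1.
N/5 = 273; 273 ≡ 3 (mod 5); 3·2 ≡ 1, so inverse 2.
k ≡ 2·455·2 + 6·195·6 + 3·105·1 + 3·273·2 = 10793.
10793 mod 1365 = 1238.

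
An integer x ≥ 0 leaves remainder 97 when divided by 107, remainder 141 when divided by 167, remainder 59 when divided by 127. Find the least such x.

Combine the congruences pairwise.
From x ≡ 97 (mod 107) write x = 97 + 107t. Substituting into x ≡ 141 (mod 167) gives 107t ≡ 44 (mod 167), and since 107⁻¹ ≡ 64 (mod 167), t ≡ 144. Hence x ≡ 97 + 107·144 = 15505 (mod 17869).
From x ≡ 15505 (mod 17869) write x = 15505 + 17869t. Substituting into x ≡ 59 (mod 127) gives 17869t ≡ 48 (mod 127), and since 89⁻¹ ≡ 10 (mod 127), t ≡ 99. Hence x ≡ 15505 + 17869·99 = 1784536 (mod 2269363).

1784536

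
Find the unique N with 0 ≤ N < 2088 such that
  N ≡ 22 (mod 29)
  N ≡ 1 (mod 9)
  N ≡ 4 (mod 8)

892

From N ≡ 22 (mod 29) write N = 22 + 29t. Substituting into N ≡ 1 (mod 9) gives 29t ≡ 6 (mod 9), and since 2⁻¹ ≡ 5 (mod 9), t ≡ 3. Hence N ≡ 22 + 29·3 = 109 (mod 261).
From N ≡ 109 (mod 261) write N = 109 + 261t. Substituting into N ≡ 4 (mod 8) gives 261t ≡ 7 (mod 8), and since 5⁻¹ ≡ 5 (mod 8), t ≡ 3. Hence N ≡ 109 + 261·3 = 892 (mod 2088).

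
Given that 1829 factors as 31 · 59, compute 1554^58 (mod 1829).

591

Mod 31: 1554 ≡ 4; by Fermat, exponent reduces to 58 mod 30 = 28; 4^28 ≡ 2 (mod 31).
Mod 59: 1554 ≡ 20; since 58 | 58, by Fermat 20^58 ≡ 1 (mod 59).
Combine by CRT: x ≡ 2 (mod 31), x ≡ 1 (mod 59) ⇒ x ≡ 591 (mod 1829).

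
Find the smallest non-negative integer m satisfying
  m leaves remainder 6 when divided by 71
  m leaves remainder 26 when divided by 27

Combine the congruences pairwise.
From m ≡ 6 (mod 71) write m = 6 + 71t. Substituting into m ≡ 26 (mod 27) gives 71t ≡ 20 (mod 27), and since 17⁻¹ ≡ 8 (mod 27), t ≡ 25. Hence m ≡ 6 + 71·25 = 1781 (mod 1917).

1781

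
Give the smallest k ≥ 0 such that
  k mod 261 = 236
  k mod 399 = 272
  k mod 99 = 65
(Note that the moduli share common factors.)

gcd(261, 399) = 3 and 3 | (272 − 236), so the pair is consistent; merging gives k ≡ 12242 (mod 34713), where 34713 = lcm(261, 399).
gcd(34713, 99) = 9 and 9 | (65 − 12242), so the pair is consistent; merging gives k ≡ 12242 (mod 381843), where 381843 = lcm(34713, 99).
The solution is unique modulo lcm(261, 399, 99) = 381843.

12242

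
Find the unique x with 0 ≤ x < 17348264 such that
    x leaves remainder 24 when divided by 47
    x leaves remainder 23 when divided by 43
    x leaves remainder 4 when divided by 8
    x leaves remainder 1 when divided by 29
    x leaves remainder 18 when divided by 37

12749996

The moduli are pairwise coprime; N = 47·43·8·29·37 = 17348264.
N/47 = 369112; 369112 ≡ 21 (mod 47); 21·9 ≡ 1, so inverse 9.
N/43 = 403448; 403448 ≡ 22 (mod 43); 22·2 ≡ 1, so inverse 2.
N/8 = 2168533; 2168533 ≡ 5 (mod 8); 5·5 ≡ 1, so inverse 5.
N/29 = 598216; 598216 ≡ 4 (mod 29); 4·22 ≡ 1, so inverse 22.
N/37 = 468872; 468872 ≡ 8 (mod 37); 8·14 ≡ 1, so inverse 14.
x ≡ 24·369112·9 + 23·403448·2 + 4·2168533·5 + 1·598216·22 + 18·468872·14 = 272973956.
272973956 mod 17348264 = 12749996.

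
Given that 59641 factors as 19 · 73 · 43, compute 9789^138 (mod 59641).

28716

Mod 19: 9789 ≡ 4; by Fermat, exponent reduces to 138 mod 18 = 12; 4^12 ≡ 7 (mod 19).
Mod 73: 9789 ≡ 7; by Fermat, exponent reduces to 138 mod 72 = 66; 7^66 ≡ 27 (mod 73).
Mod 43: 9789 ≡ 28; by Fermat, exponent reduces to 138 mod 42 = 12; 28^12 ≡ 35 (mod 43).
Combine by CRT: x ≡ 7 (mod 19), x ≡ 27 (mod 73), x ≡ 35 (mod 43) ⇒ x ≡ 28716 (mod 59641).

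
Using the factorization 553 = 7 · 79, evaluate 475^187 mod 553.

475

Mod 7: 475 ≡ 6; by Fermat, exponent reduces to 187 mod 6 = 1; 6^1 ≡ 6 (mod 7).
Mod 79: 475 ≡ 1; by Fermat, exponent reduces to 187 mod 78 = 31; 1^31 ≡ 1 (mod 79).
Combine by CRT: x ≡ 6 (mod 7), x ≡ 1 (mod 79) ⇒ x ≡ 475 (mod 553).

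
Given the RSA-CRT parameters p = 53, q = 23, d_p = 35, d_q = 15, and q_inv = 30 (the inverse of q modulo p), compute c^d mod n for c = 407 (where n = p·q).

m₁ = c^(d_p) mod p: c ≡ 36 (mod 53), and 36^35 mod 53 = 15.
m₂ = c^(d_q) mod q: c ≡ 16 (mod 23), and 16^15 mod 23 = 9.
h = q_inv·(m₁ − m₂) mod p = 30·(15 − 9) mod 53 = 21.
m = m₂ + h·q = 9 + 21·23 = 492.

492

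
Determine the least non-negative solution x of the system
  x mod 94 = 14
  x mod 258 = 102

gcd(94, 258) = 2 and 2 | (102 − 14), so the pair is consistent; merging gives x ≡ 9132 (mod 12126), where 12126 = lcm(94, 258).
The solution is unique modulo lcm(94, 258) = 12126.

9132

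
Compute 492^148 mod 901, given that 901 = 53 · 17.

256

Mod 53: 492 ≡ 15; by Fermat, exponent reduces to 148 mod 52 = 44; 15^44 ≡ 44 (mod 53).
Mod 17: 492 ≡ 16; by Fermat, exponent reduces to 148 mod 16 = 4; 16^4 ≡ 1 (mod 17).
Combine by CRT: x ≡ 44 (mod 53), x ≡ 1 (mod 17) ⇒ x ≡ 256 (mod 901).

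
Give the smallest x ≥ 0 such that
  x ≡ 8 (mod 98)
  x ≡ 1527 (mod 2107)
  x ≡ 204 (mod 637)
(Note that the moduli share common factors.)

Combine the congruences pairwise.
gcd(98, 2107) = 49 and 49 | (1527 − 8), so the pair is consistent; merging gives x ≡ 3634 (mod 4214), where 4214 = lcm(98, 2107).
gcd(4214, 637) = 49 and 49 | (204 − 3634), so the pair is consistent; merging gives x ≡ 7848 (mod 54782), where 54782 = lcm(4214, 637).
The solution is unique modulo lcm(98, 2107, 637) = 54782.

7848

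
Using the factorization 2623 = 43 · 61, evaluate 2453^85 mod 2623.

Mod 43: 2453 ≡ 2; by Fermat, exponent reduces to 85 mod 42 = 1; 2^1 ≡ 2 (mod 43).
Mod 61: 2453 ≡ 13; by Fermat, exponent reduces to 85 mod 60 = 25; 13^25 ≡ 13 (mod 61).
Combine by CRT: x ≡ 2 (mod 43), x ≡ 13 (mod 61) ⇒ x ≡ 2453 (mod 2623).

2453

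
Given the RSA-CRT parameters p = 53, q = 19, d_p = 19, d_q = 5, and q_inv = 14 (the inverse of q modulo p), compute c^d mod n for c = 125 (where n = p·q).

634

m₁ = c^(d_p) mod p: c ≡ 19 (mod 53), and 19^19 mod 53 = 51.
m₂ = c^(d_q) mod q: c ≡ 11 (mod 19), and 11^5 mod 19 = 7.
h = q_inv·(m₁ − m₂) mod p = 14·(51 − 7) mod 53 = 33.
m = m₂ + h·q = 7 + 33·19 = 634.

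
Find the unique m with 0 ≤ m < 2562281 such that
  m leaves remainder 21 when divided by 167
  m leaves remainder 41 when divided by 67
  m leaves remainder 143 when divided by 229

977973

Combine the congruences pairwise.
From m ≡ 21 (mod 167) write m = 21 + 167t. Substituting into m ≡ 41 (mod 67) gives 167t ≡ 20 (mod 67), and since 33⁻¹ ≡ 65 (mod 67), t ≡ 27. Hence m ≡ 21 + 167·27 = 4530 (mod 11189).
From m ≡ 4530 (mod 11189) write m = 4530 + 11189t. Substituting into m ≡ 143 (mod 229) gives 11189t ≡ 193 (mod 229), and since 197⁻¹ ≡ 93 (mod 229), t ≡ 87. Hence m ≡ 4530 + 11189·87 = 977973 (mod 2562281).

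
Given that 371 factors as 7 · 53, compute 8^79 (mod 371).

204

Mod 7: 8 ≡ 1; by Fermat, exponent reduces to 79 mod 6 = 1; 1^1 ≡ 1 (mod 7).
Mod 53: 8 ≡ 8; by Fermat, exponent reduces to 79 mod 52 = 27; 8^27 ≡ 45 (mod 53).
Combine by CRT: x ≡ 1 (mod 7), x ≡ 45 (mod 53) ⇒ x ≡ 204 (mod 371).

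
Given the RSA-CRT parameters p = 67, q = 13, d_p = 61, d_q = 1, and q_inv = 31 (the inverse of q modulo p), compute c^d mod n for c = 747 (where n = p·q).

m₁ = c^(d_p) mod p: c ≡ 10 (mod 67), and 10^61 mod 67 = 54.
m₂ = c^(d_q) mod q: c ≡ 6 (mod 13), and 6^1 mod 13 = 6.
h = q_inv·(m₁ − m₂) mod p = 31·(54 − 6) mod 67 = 14.
m = m₂ + h·q = 6 + 14·13 = 188.

188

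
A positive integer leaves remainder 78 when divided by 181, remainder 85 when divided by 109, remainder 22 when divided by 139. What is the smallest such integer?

1744194

Combine the congruences pairwise.
From t ≡ 78 (mod 181) write t = 78 + 181s. Substituting into t ≡ 85 (mod 109) gives 181s ≡ 7 (mod 109), and since 72⁻¹ ≡ 53 (mod 109), s ≡ 44. Hence t ≡ 78 + 181·44 = 8042 (mod 19729).
From t ≡ 8042 (mod 19729) write t = 8042 + 19729s. Substituting into t ≡ 22 (mod 139) gives 19729s ≡ 42 (mod 139), and since 130⁻¹ ≡ 108 (mod 139), s ≡ 88. Hence t ≡ 8042 + 19729·88 = 1744194 (mod 2742331).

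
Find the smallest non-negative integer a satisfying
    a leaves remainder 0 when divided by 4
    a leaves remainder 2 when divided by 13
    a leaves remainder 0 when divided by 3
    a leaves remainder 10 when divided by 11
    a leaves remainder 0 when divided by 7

The moduli are pairwise coprime; N = 4·13·3·11·7 = 12012.
N/4 = 3003; 3003 ≡ 3 (mod 4); 3·3 ≡ 1, so inverse 3.
N/13 = 924; 924 ≡ 1 (mod 13), inverse 1.
N/3 = 4004; 4004 ≡ 2 (mod 3); 2·2 ≡ 1, so inverse 2.
N/11 = 1092; 1092 ≡ 3 (mod 11); 3·4 ≡ 1, so inverse 4.
N/7 = 1716; 1716 ≡ 1 (mod 7), inverse 1.
a ≡ 0·3003·3 + 2·924·1 + 0·4004·2 + 10·1092·4 + 0·1716·1 = 45528.
45528 mod 12012 = 9492.

9492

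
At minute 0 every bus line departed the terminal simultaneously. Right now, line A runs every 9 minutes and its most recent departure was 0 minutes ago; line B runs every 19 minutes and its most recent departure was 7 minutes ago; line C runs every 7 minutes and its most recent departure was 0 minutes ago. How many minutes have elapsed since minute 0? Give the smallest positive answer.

From t ≡ 0 (mod 9) write t = 0 + 9s. Substituting into t ≡ 7 (mod 19) gives 9s ≡ 7 (mod 19), and since 9⁻¹ ≡ 17 (mod 19), s ≡ 5. Hence t ≡ 0 + 9·5 = 45 (mod 171).
From t ≡ 45 (mod 171) write t = 45 + 171s. Substituting into t ≡ 0 (mod 7) gives 171s ≡ 4 (mod 7), and since 3⁻¹ ≡ 5 (mod 7), s ≡ 6. Hence t ≡ 45 + 171·6 = 1071 (mod 1197).

1071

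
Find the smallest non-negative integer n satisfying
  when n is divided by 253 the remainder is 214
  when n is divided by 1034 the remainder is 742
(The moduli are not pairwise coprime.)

gcd(253, 1034) = 11 and 11 | (742 − 214), so the pair is consistent; merging gives n ≡ 23490 (mod 23782), where 23782 = lcm(253, 1034).
The solution is unique modulo lcm(253, 1034) = 23782.

23490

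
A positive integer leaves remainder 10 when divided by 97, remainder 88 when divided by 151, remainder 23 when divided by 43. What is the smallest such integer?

25909

From t ≡ 10 (mod 97) write t = 10 + 97s. Substituting into t ≡ 88 (mod 151) gives 97s ≡ 78 (mod 151), and since 97⁻¹ ≡ 137 (mod 151), s ≡ 116. Hence t ≡ 10 + 97·116 = 11262 (mod 14647).
From t ≡ 11262 (mod 14647) write t = 11262 + 14647s. Substituting into t ≡ 23 (mod 43) gives 14647s ≡ 27 (mod 43), and since 27⁻¹ ≡ 8 (mod 43), s ≡ 1. Hence t ≡ 11262 + 14647·1 = 25909 (mod 629821).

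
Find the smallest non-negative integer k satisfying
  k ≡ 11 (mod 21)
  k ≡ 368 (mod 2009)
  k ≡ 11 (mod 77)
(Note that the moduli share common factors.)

30503

Combine the congruences pairwise.
gcd(21, 2009) = 7 and 7 | (368 − 11), so the pair is consistent; merging gives k ≡ 368 (mod 6027), where 6027 = lcm(21, 2009).
gcd(6027, 77) = 7 and 7 | (11 − 368), so the pair is consistent; merging gives k ≡ 30503 (mod 66297), where 66297 = lcm(6027, 77).
The solution is unique modulo lcm(21, 2009, 77) = 66297.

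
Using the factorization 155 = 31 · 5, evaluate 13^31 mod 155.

137

Mod 31: 13 ≡ 13; by Fermat, exponent reduces to 31 mod 30 = 1; 13^1 ≡ 13 (mod 31).
Mod 5: 13 ≡ 3; by Fermat, exponent reduces to 31 mod 4 = 3; 3^3 ≡ 2 (mod 5).
Combine by CRT: x ≡ 13 (mod 31), x ≡ 2 (mod 5) ⇒ x ≡ 137 (mod 155).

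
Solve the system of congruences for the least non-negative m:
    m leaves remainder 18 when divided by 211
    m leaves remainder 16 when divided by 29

From m ≡ 18 (mod 211) write m = 18 + 211t. Substituting into m ≡ 16 (mod 29) gives 211t ≡ 27 (mod 29), and since 8⁻¹ ≡ 11 (mod 29), t ≡ 7. Hence m ≡ 18 + 211·7 = 1495 (mod 6119).

1495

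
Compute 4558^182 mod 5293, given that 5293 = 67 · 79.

Mod 67: 4558 ≡ 2; by Fermat, exponent reduces to 182 mod 66 = 50; 2^50 ≡ 47 (mod 67).
Mod 79: 4558 ≡ 55; by Fermat, exponent reduces to 182 mod 78 = 26; 55^26 ≡ 23 (mod 79).
Combine by CRT: x ≡ 47 (mod 67), x ≡ 23 (mod 79) ⇒ x ≡ 181 (mod 5293).

181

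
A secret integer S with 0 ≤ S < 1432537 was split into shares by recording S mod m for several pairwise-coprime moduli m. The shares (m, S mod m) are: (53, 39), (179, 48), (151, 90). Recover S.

The moduli are pairwise coprime; N = 53·179·151 = 1432537.
N/53 = 27029; 27029 ≡ 52 (mod 53); 52·52 ≡ 1, so inverse 52.
N/179 = 8003; 8003 ≡ 127 (mod 179); 127·148 ≡ 1, so inverse 148.
N/151 = 9487; 9487 ≡ 125 (mod 151); 125·29 ≡ 1, so inverse 29.
S ≡ 39·27029·52 + 48·8003·148 + 90·9487·29 = 136429194.
136429194 mod 1432537 = 338179.

338179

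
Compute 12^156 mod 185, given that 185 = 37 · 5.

Mod 37: 12 ≡ 12; by Fermat, exponent reduces to 156 mod 36 = 12; 12^12 ≡ 26 (mod 37).
Mod 5: 12 ≡ 2; since 4 | 156, by Fermat 2^156 ≡ 1 (mod 5).
Combine by CRT: x ≡ 26 (mod 37), x ≡ 1 (mod 5) ⇒ x ≡ 26 (mod 185).

26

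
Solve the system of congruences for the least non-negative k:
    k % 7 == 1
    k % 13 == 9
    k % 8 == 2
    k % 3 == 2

386

The moduli are pairwise coprime; N = 7·13·8·3 = 2184.
N/7 = 312; 312 ≡ 4 (mod 7); 4·2 ≡ 1, so inverse 2.
N/13 = 168; 168 ≡ 12 (mod 13); 12·12 ≡ 1, so inverse 12.
N/8 = 273; 273 ≡ 1 (mod 8), inverse 1.
N/3 = 728; 728 ≡ 2 (mod 3); 2·2 ≡ 1, so inverse 2.
k ≡ 1·312·2 + 9·168·12 + 2·273·1 + 2·728·2 = 22226.
22226 mod 2184 = 386.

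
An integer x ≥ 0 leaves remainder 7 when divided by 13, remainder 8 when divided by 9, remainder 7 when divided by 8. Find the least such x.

The moduli are pairwise coprime; N = 13·9·8 = 936.
N/13 = 72; 72 ≡ 7 (mod 13); 7·2 ≡ 1, so inverse 2.
N/9 = 104; 104 ≡ 5 (mod 9); 5·2 ≡ 1, so inverse 2.
N/8 = 117; 117 ≡ 5 (mod 8); 5·5 ≡ 1, so inverse 5.
x ≡ 7·72·2 + 8·104·2 + 7·117·5 = 6767.
6767 mod 936 = 215.

215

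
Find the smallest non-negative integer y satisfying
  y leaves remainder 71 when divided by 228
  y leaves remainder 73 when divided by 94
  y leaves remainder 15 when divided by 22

gcd(228, 94) = 2 and 2 | (73 − 71), so the pair is consistent; merging gives y ≡ 9191 (mod 10716), where 10716 = lcm(228, 94).
gcd(10716, 22) = 2 and 2 | (15 − 9191), so the pair is consistent; merging gives y ≡ 116351 (mod 117876), where 117876 = lcm(10716, 22).
The solution is unique modulo lcm(228, 94, 22) = 117876.

116351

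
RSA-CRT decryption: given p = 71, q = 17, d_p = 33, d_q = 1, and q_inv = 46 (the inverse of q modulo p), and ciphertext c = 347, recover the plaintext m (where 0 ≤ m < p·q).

m₁ = c^(d_p) mod p: c ≡ 63 (mod 71), and 63^33 mod 71 = 61.
m₂ = c^(d_q) mod q: c ≡ 7 (mod 17), and 7^1 mod 17 = 7.
h = q_inv·(m₁ − m₂) mod p = 46·(61 − 7) mod 71 = 70.
m = m₂ + h·q = 7 + 70·17 = 1197.

1197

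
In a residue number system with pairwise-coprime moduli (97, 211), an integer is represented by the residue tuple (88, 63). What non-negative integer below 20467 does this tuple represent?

6393

Combine the congruences pairwise.
From x ≡ 88 (mod 97) write x = 88 + 97t. Substituting into x ≡ 63 (mod 211) gives 97t ≡ 186 (mod 211), and since 97⁻¹ ≡ 124 (mod 211), t ≡ 65. Hence x ≡ 88 + 97·65 = 6393 (mod 20467).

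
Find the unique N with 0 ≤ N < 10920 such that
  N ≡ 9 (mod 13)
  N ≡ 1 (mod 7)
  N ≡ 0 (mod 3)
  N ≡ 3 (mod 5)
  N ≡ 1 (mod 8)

3753

The moduli are pairwise coprime; M = 13·7·3·5·8 = 10920.
M/13 = 840; 840 ≡ 8 (mod 13); 8·5 ≡ 1, so inverse 5.
M/7 = 1560; 1560 ≡ 6 (mod 7); 6·6 ≡ 1, so inverse 6.
M/3 = 3640; 3640 ≡ 1 (mod 3), inverse 1.
M/5 = 2184; 2184 ≡ 4 (mod 5); 4·4 ≡ 1, so inverse 4.
M/8 = 1365; 1365 ≡ 5 (mod 8); 5·5 ≡ 1, so inverse 5.
N ≡ 9·840·5 + 1·1560·6 + 0·3640·1 + 3·2184·4 + 1·1365·5 = 80193.
80193 mod 10920 = 3753.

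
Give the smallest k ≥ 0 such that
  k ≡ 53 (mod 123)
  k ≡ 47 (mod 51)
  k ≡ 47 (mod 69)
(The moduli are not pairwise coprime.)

gcd(123, 51) = 3 and 3 | (47 − 53), so the pair is consistent; merging gives k ≡ 914 (mod 2091), where 2091 = lcm(123, 51).
gcd(2091, 69) = 3 and 3 | (47 − 914), so the pair is consistent; merging gives k ≡ 17642 (mod 48093), where 48093 = lcm(2091, 69).
The solution is unique modulo lcm(123, 51, 69) = 48093.

17642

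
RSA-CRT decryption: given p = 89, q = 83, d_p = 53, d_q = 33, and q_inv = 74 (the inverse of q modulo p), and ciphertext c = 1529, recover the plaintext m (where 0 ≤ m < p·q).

m₁ = c^(d_p) mod p: c ≡ 16 (mod 89), and 16^53 mod 89 = 8.
m₂ = c^(d_q) mod q: c ≡ 35 (mod 83), and 35^33 mod 83 = 45.
h = q_inv·(m₁ − m₂) mod p = 74·(8 − 45) mod 89 = 21.
m = m₂ + h·q = 45 + 21·83 = 1788.

1788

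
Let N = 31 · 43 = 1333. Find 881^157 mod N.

Mod 31: 881 ≡ 13; by Fermat, exponent reduces to 157 mod 30 = 7; 13^7 ≡ 22 (mod 31).
Mod 43: 881 ≡ 21; by Fermat, exponent reduces to 157 mod 42 = 31; 21^31 ≡ 16 (mod 43).
Combine by CRT: x ≡ 22 (mod 31), x ≡ 16 (mod 43) ⇒ x ≡ 704 (mod 1333).

704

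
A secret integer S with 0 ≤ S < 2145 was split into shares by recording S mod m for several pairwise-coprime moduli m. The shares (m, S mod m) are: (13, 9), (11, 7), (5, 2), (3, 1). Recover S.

997

The moduli are pairwise coprime; N = 13·11·5·3 = 2145.
N/13 = 165; 165 ≡ 9 (mod 13); 9·3 ≡ 1, so inverse 3.
N/11 = 195; 195 ≡ 8 (mod 11); 8·7 ≡ 1, so inverse 7.
N/5 = 429; 429 ≡ 4 (mod 5); 4·4 ≡ 1, so inverse 4.
N/3 = 715; 715 ≡ 1 (mod 3), inverse 1.
S ≡ 9·165·3 + 7·195·7 + 2·429·4 + 1·715·1 = 18157.
18157 mod 2145 = 997.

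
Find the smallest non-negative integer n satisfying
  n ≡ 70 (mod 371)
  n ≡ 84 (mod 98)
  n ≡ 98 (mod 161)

100240

gcd(371, 98) = 7 and 7 | (84 − 70), so the pair is consistent; merging gives n ≡ 1554 (mod 5194), where 5194 = lcm(371, 98).
gcd(5194, 161) = 7 and 7 | (98 − 1554), so the pair is consistent; merging gives n ≡ 100240 (mod 119462), where 119462 = lcm(5194, 161).
The solution is unique modulo lcm(371, 98, 161) = 119462.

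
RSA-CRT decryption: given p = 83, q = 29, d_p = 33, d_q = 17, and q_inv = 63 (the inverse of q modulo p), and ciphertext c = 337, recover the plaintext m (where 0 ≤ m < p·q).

m₁ = c^(d_p) mod p: c ≡ 5 (mod 83), and 5^33 mod 83 = 43.
m₂ = c^(d_q) mod q: c ≡ 18 (mod 29), and 18^17 mod 29 = 26.
h = q_inv·(m₁ − m₂) mod p = 63·(43 − 26) mod 83 = 75.
m = m₂ + h·q = 26 + 75·29 = 2201.

2201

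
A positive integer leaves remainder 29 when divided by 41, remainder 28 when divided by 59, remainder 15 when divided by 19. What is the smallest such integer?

5810

The moduli are pairwise coprime; N = 41·59·19 = 45961.
N/41 = 1121; 1121 ≡ 14 (mod 41); 14·3 ≡ 1, so inverse 3.
N/59 = 779; 779 ≡ 12 (mod 59); 12·5 ≡ 1, so inverse 5.
N/19 = 2419; 2419 ≡ 6 (mod 19); 6·16 ≡ 1, so inverse 16.
x ≡ 29·1121·3 + 28·779·5 + 15·2419·16 = 787147.
787147 mod 45961 = 5810.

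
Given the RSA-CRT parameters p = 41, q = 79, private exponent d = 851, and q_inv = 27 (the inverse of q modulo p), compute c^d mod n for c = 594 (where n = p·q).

d_p = d mod (p−1) = 851 mod 40 = 11; d_q = d mod (q−1) = 71.
m₁ = c^(d_p) mod p: c ≡ 20 (mod 41), and 20^11 mod 41 = 21.
m₂ = c^(d_q) mod q: c ≡ 41 (mod 79), and 41^71 mod 79 = 17.
h = q_inv·(m₁ − m₂) mod p = 27·(21 − 17) mod 41 = 26.
m = m₂ + h·q = 17 + 26·79 = 2071.

2071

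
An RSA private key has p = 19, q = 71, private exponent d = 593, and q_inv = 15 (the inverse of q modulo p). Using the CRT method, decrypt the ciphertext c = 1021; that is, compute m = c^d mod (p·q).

d_p = d mod (p−1) = 593 mod 18 = 17; d_q = d mod (q−1) = 33.
m₁ = c^(d_p) mod p: c ≡ 14 (mod 19), and 14^17 mod 19 = 15.
m₂ = c^(d_q) mod q: c ≡ 27 (mod 71), and 27^33 mod 71 = 15.
h = q_inv·(m₁ − m₂) mod p = 15·(15 − 15) mod 19 = 0.
m = m₂ + h·q = 15 + 0·71 = 15.

15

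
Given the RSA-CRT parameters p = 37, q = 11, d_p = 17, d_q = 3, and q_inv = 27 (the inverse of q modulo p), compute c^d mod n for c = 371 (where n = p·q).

m₁ = c^(d_p) mod p: c ≡ 1 (mod 37), and 1^17 mod 37 = 1.
m₂ = c^(d_q) mod q: c ≡ 8 (mod 11), and 8^3 mod 11 = 6.
h = q_inv·(m₁ − m₂) mod p = 27·(1 − 6) mod 37 = 13.
m = m₂ + h·q = 6 + 13·11 = 149.

149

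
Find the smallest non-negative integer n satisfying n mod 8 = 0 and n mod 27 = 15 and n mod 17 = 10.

Combine the congruences pairwise.
From n ≡ 0 (mod 8) write n = 0 + 8t. Substituting into n ≡ 15 (mod 27) gives 8t ≡ 15 (mod 27), and since 8⁻¹ ≡ 17 (mod 27), t ≡ 12. Hence n ≡ 0 + 8·12 = 96 (mod 216).
From n ≡ 96 (mod 216) write n = 96 + 216t. Substituting into n ≡ 10 (mod 17) gives 216t ≡ 16 (mod 17), and since 12⁻¹ ≡ 10 (mod 17), t ≡ 7. Hence n ≡ 96 + 216·7 = 1608 (mod 3672).

1608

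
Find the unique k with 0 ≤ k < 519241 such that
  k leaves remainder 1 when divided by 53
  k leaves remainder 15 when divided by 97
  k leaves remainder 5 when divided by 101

152111

The moduli are pairwise coprime; N = 53·97·101 = 519241.
N/53 = 9797; 9797 ≡ 45 (mod 53); 45·33 ≡ 1, so inverse 33.
N/97 = 5353; 5353 ≡ 18 (mod 97); 18·27 ≡ 1, so inverse 27.
N/101 = 5141; 5141 ≡ 91 (mod 101); 91·10 ≡ 1, so inverse 10.
k ≡ 1·9797·33 + 15·5353·27 + 5·5141·10 = 2748316.
2748316 mod 519241 = 152111.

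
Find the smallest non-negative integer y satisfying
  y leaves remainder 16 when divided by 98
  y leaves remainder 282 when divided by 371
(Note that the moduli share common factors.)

gcd(98, 371) = 7 and 7 | (282 − 16), so the pair is consistent; merging gives y ≡ 3250 (mod 5194), where 5194 = lcm(98, 371).
The solution is unique modulo lcm(98, 371) = 5194.

3250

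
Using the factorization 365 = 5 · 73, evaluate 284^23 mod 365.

9

Mod 5: 284 ≡ 4; by Fermat, exponent reduces to 23 mod 4 = 3; 4^3 ≡ 4 (mod 5).
Mod 73: 284 ≡ 65; 65^23 ≡ 9 (mod 73).
Combine by CRT: x ≡ 4 (mod 5), x ≡ 9 (mod 73) ⇒ x ≡ 9 (mod 365).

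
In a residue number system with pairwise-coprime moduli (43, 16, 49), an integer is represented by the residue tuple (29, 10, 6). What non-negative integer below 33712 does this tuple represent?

From x ≡ 29 (mod 43) write x = 29 + 43t. Substituting into x ≡ 10 (mod 16) gives 43t ≡ 13 (mod 16), and since 11⁻¹ ≡ 3 (mod 16), t ≡ 7. Hence x ≡ 29 + 43·7 = 330 (mod 688).
From x ≡ 330 (mod 688) write x = 330 + 688t. Substituting into x ≡ 6 (mod 49) gives 688t ≡ 19 (mod 49), and since 2⁻¹ ≡ 25 (mod 49), t ≡ 34. Hence x ≡ 330 + 688·34 = 23722 (mod 33712).

23722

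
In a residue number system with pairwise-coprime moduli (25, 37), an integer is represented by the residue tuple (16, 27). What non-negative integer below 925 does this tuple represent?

Combine the congruences pairwise.
From x ≡ 16 (mod 25) write x = 16 + 25t. Substituting into x ≡ 27 (mod 37) gives 25t ≡ 11 (mod 37), and since 25⁻¹ ≡ 3 (mod 37), t ≡ 33. Hence x ≡ 16 + 25·33 = 841 (mod 925).

841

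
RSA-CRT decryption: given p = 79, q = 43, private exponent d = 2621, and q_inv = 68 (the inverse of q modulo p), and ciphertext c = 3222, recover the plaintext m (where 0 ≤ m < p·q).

d_p = d mod (p−1) = 2621 mod 78 = 47; d_q = d mod (q−1) = 17.
m₁ = c^(d_p) mod p: c ≡ 62 (mod 79), and 62^47 mod 79 = 8.
m₂ = c^(d_q) mod q: c ≡ 40 (mod 43), and 40^17 mod 43 = 17.
h = q_inv·(m₁ − m₂) mod p = 68·(8 − 17) mod 79 = 20.
m = m₂ + h·q = 17 + 20·43 = 877.

877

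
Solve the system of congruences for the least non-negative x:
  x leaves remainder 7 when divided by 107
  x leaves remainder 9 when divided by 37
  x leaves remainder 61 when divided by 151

From x ≡ 7 (mod 107) write x = 7 + 107t. Substituting into x ≡ 9 (mod 37) gives 107t ≡ 2 (mod 37), and since 33⁻¹ ≡ 9 (mod 37), t ≡ 18. Hence x ≡ 7 + 107·18 = 1933 (mod 3959).
From x ≡ 1933 (mod 3959) write x = 1933 + 3959t. Substituting into x ≡ 61 (mod 151) gives 3959t ≡ 91 (mod 151), and since 33⁻¹ ≡ 119 (mod 151), t ≡ 108. Hence x ≡ 1933 + 3959·108 = 429505 (mod 597809).

429505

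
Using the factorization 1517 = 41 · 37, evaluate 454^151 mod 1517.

1490

Mod 41: 454 ≡ 3; by Fermat, exponent reduces to 151 mod 40 = 31; 3^31 ≡ 14 (mod 41).
Mod 37: 454 ≡ 10; by Fermat, exponent reduces to 151 mod 36 = 7; 10^7 ≡ 10 (mod 37).
Combine by CRT: x ≡ 14 (mod 41), x ≡ 10 (mod 37) ⇒ x ≡ 1490 (mod 1517).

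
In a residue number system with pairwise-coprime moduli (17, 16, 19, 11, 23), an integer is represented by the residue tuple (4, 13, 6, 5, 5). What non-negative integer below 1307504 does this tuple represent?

From x ≡ 4 (mod 17) write x = 4 + 17t. Substituting into x ≡ 13 (mod 16) gives 17t ≡ 9 (mod 16), and since 1⁻¹ ≡ 1 (mod 16), t ≡ 9. Hence x ≡ 4 + 17·9 = 157 (mod 272).
From x ≡ 157 (mod 272) write x = 157 + 272t. Substituting into x ≡ 6 (mod 19) gives 272t ≡ 1 (mod 19), and since 6⁻¹ ≡ 16 (mod 19), t ≡ 16. Hence x ≡ 157 + 272·16 = 4509 (mod 5168).
From x ≡ 4509 (mod 5168) write x = 4509 + 5168t. Substituting into x ≡ 5 (mod 11) gives 5168t ≡ 6 (mod 11), and since 9⁻¹ ≡ 5 (mod 11), t ≡ 8. Hence x ≡ 4509 + 5168·8 = 45853 (mod 56848).
From x ≡ 45853 (mod 56848) write x = 45853 + 56848t. Substituting into x ≡ 5 (mod 23) gives 56848t ≡ 14 (mod 23), and since 15⁻¹ ≡ 20 (mod 23), t ≡ 4. Hence x ≡ 45853 + 56848·4 = 273245 (mod 1307504).

273245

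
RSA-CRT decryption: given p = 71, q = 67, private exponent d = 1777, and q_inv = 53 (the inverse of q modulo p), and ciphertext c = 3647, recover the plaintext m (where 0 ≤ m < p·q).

d_p = d mod (p−1) = 1777 mod 70 = 27; d_q = d mod (q−1) = 61.
m₁ = c^(d_p) mod p: c ≡ 26 (mod 71), and 26^27 mod 71 = 41.
m₂ = c^(d_q) mod q: c ≡ 29 (mod 67), and 29^61 mod 67 = 29.
h = q_inv·(m₁ − m₂) mod p = 53·(41 − 29) mod 71 = 68.
m = m₂ + h·q = 29 + 68·67 = 4585.

4585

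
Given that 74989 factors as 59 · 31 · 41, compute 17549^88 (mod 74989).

Mod 59: 17549 ≡ 26; by Fermat, exponent reduces to 88 mod 58 = 30; 26^30 ≡ 26 (mod 59).
Mod 31: 17549 ≡ 3; by Fermat, exponent reduces to 88 mod 30 = 28; 3^28 ≡ 7 (mod 31).
Mod 41: 17549 ≡ 1; by Fermat, exponent reduces to 88 mod 40 = 8; 1^8 ≡ 1 (mod 41).
Combine by CRT: x ≡ 26 (mod 59), x ≡ 7 (mod 31), x ≡ 1 (mod 41) ⇒ x ≡ 27225 (mod 74989).

27225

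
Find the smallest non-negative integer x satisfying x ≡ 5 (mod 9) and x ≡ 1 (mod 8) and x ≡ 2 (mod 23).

761

The moduli are pairwise coprime; N = 9·8·23 = 1656.
N/9 = 184; 184 ≡ 4 (mod 9); 4·7 ≡ 1, so inverse 7.
N/8 = 207; 207 ≡ 7 (mod 8); 7·7 ≡ 1, so inverse 7.
N/23 = 72; 72 ≡ 3 (mod 23); 3·8 ≡ 1, so inverse 8.
x ≡ 5·184·7 + 1·207·7 + 2·72·8 = 9041.
9041 mod 1656 = 761.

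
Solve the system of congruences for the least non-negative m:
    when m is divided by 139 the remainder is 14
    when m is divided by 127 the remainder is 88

From m ≡ 14 (mod 139) write m = 14 + 139t. Substituting into m ≡ 88 (mod 127) gives 139t ≡ 74 (mod 127), and since 12⁻¹ ≡ 53 (mod 127), t ≡ 112. Hence m ≡ 14 + 139·112 = 15582 (mod 17653).

15582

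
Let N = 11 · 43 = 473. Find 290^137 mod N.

280

Mod 11: 290 ≡ 4; by Fermat, exponent reduces to 137 mod 10 = 7; 4^7 ≡ 5 (mod 11).
Mod 43: 290 ≡ 32; by Fermat, exponent reduces to 137 mod 42 = 11; 32^11 ≡ 22 (mod 43).
Combine by CRT: x ≡ 5 (mod 11), x ≡ 22 (mod 43) ⇒ x ≡ 280 (mod 473).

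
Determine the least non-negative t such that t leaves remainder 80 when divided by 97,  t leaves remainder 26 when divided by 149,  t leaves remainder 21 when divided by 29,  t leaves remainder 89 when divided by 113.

The moduli are pairwise coprime; N = 97·149·29·113 = 47362481.
N/97 = 488273; 488273 ≡ 72 (mod 97); 72·31 ≡ 1, so inverse 31.
N/149 = 317869; 317869 ≡ 52 (mod 149); 52·43 ≡ 1, so inverse 43.
N/29 = 1633189; 1633189 ≡ 25 (mod 29); 25·7 ≡ 1, so inverse 7.
N/113 = 419137; 419137 ≡ 20 (mod 113); 20·17 ≡ 1, so inverse 17.
t ≡ 80·488273·31 + 26·317869·43 + 21·1633189·7 + 89·419137·17 = 2440527646.
2440527646 mod 47362481 = 25041115.

25041115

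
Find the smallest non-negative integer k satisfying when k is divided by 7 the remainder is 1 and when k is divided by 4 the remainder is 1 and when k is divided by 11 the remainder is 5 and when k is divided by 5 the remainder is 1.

841

The moduli are pairwise coprime; N = 7·4·11·5 = 1540.
N/7 = 220; 220 ≡ 3 (mod 7); 3·5 ≡ 1, so inverse 5.
N/4 = 385; 385 ≡ 1 (mod 4), inverse 1.
N/11 = 140; 140 ≡ 8 (mod 11); 8·7 ≡ 1, so inverse 7.
N/5 = 308; 308 ≡ 3 (mod 5); 3·2 ≡ 1, so inverse 2.
k ≡ 1·220·5 + 1·385·1 + 5·140·7 + 1·308·2 = 7001.
7001 mod 1540 = 841.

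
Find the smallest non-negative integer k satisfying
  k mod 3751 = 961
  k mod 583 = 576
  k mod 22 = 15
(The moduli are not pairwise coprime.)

38471

Combine the congruences pairwise.
gcd(3751, 583) = 11 and 11 | (576 − 961), so the pair is consistent; merging gives k ≡ 38471 (mod 198803), where 198803 = lcm(3751, 583).
gcd(198803, 22) = 11 and 11 | (15 − 38471), so the pair is consistent; merging gives k ≡ 38471 (mod 397606), where 397606 = lcm(198803, 22).
The solution is unique modulo lcm(3751, 583, 22) = 397606.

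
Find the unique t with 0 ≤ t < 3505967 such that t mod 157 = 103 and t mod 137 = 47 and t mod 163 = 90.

From t ≡ 103 (mod 157) write t = 103 + 157s. Substituting into t ≡ 47 (mod 137) gives 157s ≡ 81 (mod 137), and since 20⁻¹ ≡ 48 (mod 137), s ≡ 52. Hence t ≡ 103 + 157·52 = 8267 (mod 21509).
From t ≡ 8267 (mod 21509) write t = 8267 + 21509s. Substituting into t ≡ 90 (mod 163) gives 21509s ≡ 136 (mod 163), and since 156⁻¹ ≡ 93 (mod 163), s ≡ 97. Hence t ≡ 8267 + 21509·97 = 2094640 (mod 3505967).

2094640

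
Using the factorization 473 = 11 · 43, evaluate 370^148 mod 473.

Mod 11: 370 ≡ 7; by Fermat, exponent reduces to 148 mod 10 = 8; 7^8 ≡ 9 (mod 11).
Mod 43: 370 ≡ 26; by Fermat, exponent reduces to 148 mod 42 = 22; 26^22 ≡ 17 (mod 43).
Combine by CRT: x ≡ 9 (mod 11), x ≡ 17 (mod 43) ⇒ x ≡ 361 (mod 473).

361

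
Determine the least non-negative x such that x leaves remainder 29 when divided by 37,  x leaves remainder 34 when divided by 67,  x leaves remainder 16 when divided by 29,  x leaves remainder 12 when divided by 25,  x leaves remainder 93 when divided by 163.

30911087

The moduli are pairwise coprime; N = 37·67·29·25·163 = 292955825.
N/37 = 7917725; 7917725 ≡ 21 (mod 37); 21·30 ≡ 1, so inverse 30.
N/67 = 4372475; 4372475 ≡ 55 (mod 67); 55·39 ≡ 1, so inverse 39.
N/29 = 10101925; 10101925 ≡ 7 (mod 29); 7·25 ≡ 1, so inverse 25.
N/25 = 11718233; 11718233 ≡ 8 (mod 25); 8·22 ≡ 1, so inverse 22.
N/163 = 1797275; 1797275 ≡ 37 (mod 163); 37·141 ≡ 1, so inverse 141.
x ≡ 29·7917725·30 + 34·4372475·39 + 16·10101925·25 + 12·11718233·22 + 93·1797275·141 = 43388373187.
43388373187 mod 292955825 = 30911087.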